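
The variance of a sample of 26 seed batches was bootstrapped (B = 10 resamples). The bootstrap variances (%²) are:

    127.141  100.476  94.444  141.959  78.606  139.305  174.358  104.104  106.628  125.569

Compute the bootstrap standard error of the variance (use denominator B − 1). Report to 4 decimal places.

SE* = 28.0187

Bootstrap SE is the standard deviation of the 10 replicate variances.
Mean of replicates: (127.141 + 100.476 + 94.444 + 141.959 + 78.606 + 139.305 + 174.358 + 104.104 + 106.628 + 125.569) / 10 = 1192.59000 / 10 = 119.25900
Sum of squared deviations: (+7.88200)² + (−18.78300)² + (−24.81500)² + (+22.70000)² + (−40.65300)² + (+20.04600)² + (+55.09900)² + (−15.15500)² + (−12.63100)² + (+6.31000)² = 7065.44185
Variance = 7065.44185 / 9 = 785.04909
SE* = √785.04909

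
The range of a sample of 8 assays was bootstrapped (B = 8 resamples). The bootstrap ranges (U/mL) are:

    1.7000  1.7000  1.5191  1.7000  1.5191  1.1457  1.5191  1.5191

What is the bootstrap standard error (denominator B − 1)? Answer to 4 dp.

Bootstrap SE is the standard deviation of the 8 replicate ranges.
Mean of replicates: (1.7000 + 1.7000 + 1.5191 + 1.7000 + 1.5191 + 1.1457 + 1.5191 + 1.5191) / 8 = 12.32210 / 8 = 1.54026
Sum of squared deviations: (+0.15974)² + (+0.15974)² + (−0.02116)² + (+0.15974)² + (−0.02116)² + (−0.39456)² + (−0.02116)² + (−0.02116)² = 0.23402
Variance = 0.23402 / 7 = 0.03343
SE* = √0.03343

SE* = 0.1828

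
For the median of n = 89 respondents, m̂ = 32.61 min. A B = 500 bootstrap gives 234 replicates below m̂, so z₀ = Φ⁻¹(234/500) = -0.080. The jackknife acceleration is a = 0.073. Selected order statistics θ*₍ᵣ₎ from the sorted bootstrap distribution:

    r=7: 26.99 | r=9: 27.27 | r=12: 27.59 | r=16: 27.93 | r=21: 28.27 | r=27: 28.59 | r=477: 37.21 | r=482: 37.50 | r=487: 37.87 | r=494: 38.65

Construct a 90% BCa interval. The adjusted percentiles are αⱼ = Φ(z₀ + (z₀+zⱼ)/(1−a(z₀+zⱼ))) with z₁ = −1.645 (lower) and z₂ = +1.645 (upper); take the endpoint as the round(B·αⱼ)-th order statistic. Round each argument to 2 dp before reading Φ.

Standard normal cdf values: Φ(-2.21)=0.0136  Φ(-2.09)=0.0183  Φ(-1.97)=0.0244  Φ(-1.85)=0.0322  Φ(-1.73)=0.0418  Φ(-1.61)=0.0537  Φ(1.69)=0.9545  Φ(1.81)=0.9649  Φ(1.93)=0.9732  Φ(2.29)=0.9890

(28.59, 37.21)

Lower: z₀ + z₁ = -0.080 + (-1.645) = -1.725; 1 − a(z₀+z₁) = 1 − (0.073)(-1.725) = 1.1259; argument = -0.080 + (-1.725)/1.1259 = -1.6121 → -1.61.
α₁ = Φ(-1.61) = 0.0537; rank = round(500 × 0.0537) = 27; θ*₍27₎ = 28.59.
Upper: z₀ + z₂ = 1.565; 1 − a(z₀+z₂) = 0.8858; argument = 1.6869 → 1.69; α₂ = 0.9545; rank = 477; θ*₍477₎ = 37.21.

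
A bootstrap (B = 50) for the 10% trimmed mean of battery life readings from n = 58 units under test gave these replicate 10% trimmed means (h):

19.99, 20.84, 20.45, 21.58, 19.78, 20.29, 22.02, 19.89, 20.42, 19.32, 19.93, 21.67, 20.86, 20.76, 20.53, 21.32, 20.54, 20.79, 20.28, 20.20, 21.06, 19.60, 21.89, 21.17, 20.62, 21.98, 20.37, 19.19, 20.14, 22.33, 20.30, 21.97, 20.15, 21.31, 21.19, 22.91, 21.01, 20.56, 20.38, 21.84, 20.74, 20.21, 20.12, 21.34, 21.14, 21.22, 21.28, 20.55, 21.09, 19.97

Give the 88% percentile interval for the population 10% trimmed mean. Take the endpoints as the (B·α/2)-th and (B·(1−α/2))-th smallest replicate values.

Sorted replicates: 19.19, 19.32, 19.60, 19.78, 19.89, 19.93, 19.97, 19.99, 20.12, 20.14, 20.15, 20.20, 20.21, 20.28, 20.29, 20.30, 20.37, 20.38, 20.42, 20.45, 20.53, 20.54, 20.55, 20.56, 20.62, 20.74, 20.76, 20.79, 20.84, 20.86, 21.01, 21.06, 21.09, 21.14, 21.17, 21.19, 21.22, 21.28, 21.31, 21.32, 21.34, 21.58, 21.67, 21.84, 21.89, 21.97, 21.98, 22.02, 22.33, 22.91
α = 0.12; lower rank = 50 × 0.060 = 3; upper rank = 50 × 0.940 = 47.
The 3rd smallest replicate is 19.60; the 47th is 21.98.

(19.60, 21.98)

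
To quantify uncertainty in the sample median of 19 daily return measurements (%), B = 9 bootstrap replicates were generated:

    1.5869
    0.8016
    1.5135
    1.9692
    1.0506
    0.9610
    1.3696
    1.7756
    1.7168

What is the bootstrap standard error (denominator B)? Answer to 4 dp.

SE* = 0.3778

Bootstrap SE is the standard deviation of the 9 replicate medians.
Mean of replicates: (1.5869 + 0.8016 + 1.5135 + 1.9692 + 1.0506 + 0.9610 + 1.3696 + 1.7756 + 1.7168) / 9 = 12.74480 / 9 = 1.41609
Sum of squared deviations: (+0.17081)² + (−0.61449)² + (+0.09741)² + (+0.55311)² + (−0.36549)² + (−0.45509)² + (−0.04649)² + (+0.35951)² + (+0.30071)² = 1.28472
Variance = 1.28472 / 9 = 0.14275
SE* = √0.14275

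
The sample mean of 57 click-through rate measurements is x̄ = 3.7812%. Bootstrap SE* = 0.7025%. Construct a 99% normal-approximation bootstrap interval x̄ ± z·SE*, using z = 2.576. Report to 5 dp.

(1.97156, 5.59084)

Margin = 2.576 × 0.7025 = 1.809640
Interval: 3.7812 ± 1.809640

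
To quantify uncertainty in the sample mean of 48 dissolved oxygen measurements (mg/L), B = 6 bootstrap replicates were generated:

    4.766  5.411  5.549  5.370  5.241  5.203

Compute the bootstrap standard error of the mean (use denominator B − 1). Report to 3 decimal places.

SE* = 0.271

Bootstrap SE is the standard deviation of the 6 replicate means.
Mean of replicates: (4.766 + 5.411 + 5.549 + 5.370 + 5.241 + 5.203) / 6 = 31.5400 / 6 = 5.2567
Sum of squared deviations: (−0.4907)² + (+0.1543)² + (+0.2923)² + (+0.1133)² + (−0.0157)² + (−0.0537)² = 0.3660
Variance = 0.3660 / 5 = 0.0732
SE* = √0.0732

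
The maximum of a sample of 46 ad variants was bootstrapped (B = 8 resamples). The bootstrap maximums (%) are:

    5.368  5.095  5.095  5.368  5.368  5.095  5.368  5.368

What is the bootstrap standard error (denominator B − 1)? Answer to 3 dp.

SE* = 0.141

Bootstrap SE is the standard deviation of the 8 replicate maximums.
Mean of replicates: (5.368 + 5.095 + 5.095 + 5.368 + 5.368 + 5.095 + 5.368 + 5.368) / 8 = 42.1250 / 8 = 5.2656
Sum of squared deviations: (+0.1024)² + (−0.1706)² + (−0.1706)² + (+0.1024)² + (+0.1024)² + (−0.1706)² + (+0.1024)² + (+0.1024)² = 0.1397
Variance = 0.1397 / 7 = 0.0200
SE* = √0.0200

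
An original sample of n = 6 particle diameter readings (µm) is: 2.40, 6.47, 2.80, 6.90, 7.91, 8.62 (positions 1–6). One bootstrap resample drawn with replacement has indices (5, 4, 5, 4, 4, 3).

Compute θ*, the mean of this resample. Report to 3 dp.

Resample values: 7.91, 6.90, 7.91, 6.90, 6.90, 2.80.
Mean = (7.91 + 6.90 + 7.91 + 6.90 + 6.90 + 2.80) / 6 = 39.320 / 6 = 6.553

θ* = 6.553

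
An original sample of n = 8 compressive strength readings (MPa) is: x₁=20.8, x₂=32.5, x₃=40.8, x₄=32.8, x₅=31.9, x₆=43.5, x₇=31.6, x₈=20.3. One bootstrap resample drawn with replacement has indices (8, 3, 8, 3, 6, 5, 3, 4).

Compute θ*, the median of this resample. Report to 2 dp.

Resample values: 20.3, 40.8, 20.3, 40.8, 43.5, 31.9, 40.8, 32.8.
Sorted: 20.3, 20.3, 31.9, 32.8, 40.8, 40.8, 40.8, 43.5
Median = average of the two middle values = 36.80

θ* = 36.80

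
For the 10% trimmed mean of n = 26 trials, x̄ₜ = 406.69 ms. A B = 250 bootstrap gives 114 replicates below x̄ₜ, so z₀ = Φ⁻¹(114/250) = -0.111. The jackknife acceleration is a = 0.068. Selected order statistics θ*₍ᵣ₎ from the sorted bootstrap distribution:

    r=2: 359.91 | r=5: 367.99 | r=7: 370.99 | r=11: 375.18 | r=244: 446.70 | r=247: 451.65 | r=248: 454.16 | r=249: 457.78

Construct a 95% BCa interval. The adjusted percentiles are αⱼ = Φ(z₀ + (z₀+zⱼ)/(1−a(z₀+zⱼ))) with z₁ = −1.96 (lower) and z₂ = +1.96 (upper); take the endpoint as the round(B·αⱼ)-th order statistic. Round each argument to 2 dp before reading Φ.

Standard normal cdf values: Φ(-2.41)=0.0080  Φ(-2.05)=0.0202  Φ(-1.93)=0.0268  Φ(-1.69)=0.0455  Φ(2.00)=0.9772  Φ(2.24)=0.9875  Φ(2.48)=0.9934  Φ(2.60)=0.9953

Lower: z₀ + z₁ = -0.111 + (-1.960) = -2.071; 1 − a(z₀+z₁) = 1 − (0.068)(-2.071) = 1.1408; argument = -0.111 + (-2.071)/1.1408 = -1.9263 → -1.93.
α₁ = Φ(-1.93) = 0.0268; rank = round(250 × 0.0268) = 7; θ*₍7₎ = 370.99.
Upper: z₀ + z₂ = 1.849; 1 − a(z₀+z₂) = 0.8743; argument = 2.0039 → 2.00; α₂ = 0.9772; rank = 244; θ*₍244₎ = 446.70.

(370.99, 446.70)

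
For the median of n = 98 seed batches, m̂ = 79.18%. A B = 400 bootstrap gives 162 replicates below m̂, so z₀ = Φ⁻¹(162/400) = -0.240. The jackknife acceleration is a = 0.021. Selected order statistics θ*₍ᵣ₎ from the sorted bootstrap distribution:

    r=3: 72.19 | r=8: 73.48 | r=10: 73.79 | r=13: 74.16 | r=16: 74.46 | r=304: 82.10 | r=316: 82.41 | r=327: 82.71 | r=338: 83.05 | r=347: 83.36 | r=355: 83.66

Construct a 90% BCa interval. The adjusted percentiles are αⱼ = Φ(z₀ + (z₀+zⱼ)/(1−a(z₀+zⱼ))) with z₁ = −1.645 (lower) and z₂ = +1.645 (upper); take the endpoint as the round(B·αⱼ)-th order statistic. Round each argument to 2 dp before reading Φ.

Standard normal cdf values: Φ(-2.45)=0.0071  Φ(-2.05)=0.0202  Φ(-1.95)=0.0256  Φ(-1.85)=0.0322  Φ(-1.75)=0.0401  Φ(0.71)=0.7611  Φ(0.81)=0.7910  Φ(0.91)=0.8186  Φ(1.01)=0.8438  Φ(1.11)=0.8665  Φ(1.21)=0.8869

Lower: z₀ + z₁ = -0.240 + (-1.645) = -1.885; 1 − a(z₀+z₁) = 1 − (0.021)(-1.885) = 1.0396; argument = -0.240 + (-1.885)/1.0396 = -2.0532 → -2.05.
α₁ = Φ(-2.05) = 0.0202; rank = round(400 × 0.0202) = 8; θ*₍8₎ = 73.48.
Upper: z₀ + z₂ = 1.405; 1 − a(z₀+z₂) = 0.9705; argument = 1.2077 → 1.21; α₂ = 0.8869; rank = 355; θ*₍355₎ = 83.66.

(73.48, 83.66)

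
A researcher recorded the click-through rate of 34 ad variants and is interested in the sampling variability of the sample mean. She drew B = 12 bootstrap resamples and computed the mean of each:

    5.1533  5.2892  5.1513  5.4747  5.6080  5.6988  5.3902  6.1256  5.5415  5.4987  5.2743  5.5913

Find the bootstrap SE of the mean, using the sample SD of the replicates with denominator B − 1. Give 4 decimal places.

SE* = 0.2695

Bootstrap SE is the standard deviation of the 12 replicate means.
Mean of replicates: (5.1533 + 5.2892 + 5.1513 + 5.4747 + 5.6080 + 5.6988 + 5.3902 + 6.1256 + 5.5415 + 5.4987 + 5.2743 + 5.5913) / 12 = 65.79690 / 12 = 5.48308
Sum of squared deviations: (−0.32978)² + (−0.19388)² + (−0.33178)² + (−0.00838)² + (+0.12492)² + (+0.21572)² + (−0.09288)² + (+0.64253)² + (+0.05842)² + (+0.01562)² + (−0.20878)² + (+0.10823)² = 0.79905
Variance = 0.79905 / 11 = 0.07264
SE* = √0.07264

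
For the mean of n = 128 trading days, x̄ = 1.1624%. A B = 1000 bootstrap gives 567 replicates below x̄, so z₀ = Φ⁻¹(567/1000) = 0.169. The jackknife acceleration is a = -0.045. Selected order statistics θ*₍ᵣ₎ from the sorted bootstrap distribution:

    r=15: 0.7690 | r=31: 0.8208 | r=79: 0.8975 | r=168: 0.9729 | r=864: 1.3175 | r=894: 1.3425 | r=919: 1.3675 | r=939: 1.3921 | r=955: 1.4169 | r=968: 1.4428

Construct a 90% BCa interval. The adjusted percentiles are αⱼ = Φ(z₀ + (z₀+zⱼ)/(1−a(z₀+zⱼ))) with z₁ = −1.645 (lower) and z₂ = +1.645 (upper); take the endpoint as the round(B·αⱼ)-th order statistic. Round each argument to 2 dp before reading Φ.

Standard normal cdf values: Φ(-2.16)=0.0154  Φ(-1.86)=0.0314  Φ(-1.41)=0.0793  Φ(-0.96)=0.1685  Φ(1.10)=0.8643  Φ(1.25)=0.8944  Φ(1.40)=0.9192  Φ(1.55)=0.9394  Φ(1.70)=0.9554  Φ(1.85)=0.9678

(0.8975, 1.4428)

Lower: z₀ + z₁ = 0.169 + (-1.645) = -1.476; 1 − a(z₀+z₁) = 1 − (-0.045)(-1.476) = 0.9336; argument = 0.169 + (-1.476)/0.9336 = -1.4120 → -1.41.
α₁ = Φ(-1.41) = 0.0793; rank = round(1000 × 0.0793) = 79; θ*₍79₎ = 0.8975.
Upper: z₀ + z₂ = 1.814; 1 − a(z₀+z₂) = 1.0816; argument = 1.8461 → 1.85; α₂ = 0.9678; rank = 968; θ*₍968₎ = 1.4428.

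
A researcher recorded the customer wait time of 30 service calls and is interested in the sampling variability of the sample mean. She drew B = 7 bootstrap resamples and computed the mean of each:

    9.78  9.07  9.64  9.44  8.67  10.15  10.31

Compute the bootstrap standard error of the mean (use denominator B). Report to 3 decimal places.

Bootstrap SE is the standard deviation of the 7 replicate means.
Mean of replicates: (9.78 + 9.07 + 9.64 + 9.44 + 8.67 + 10.15 + 10.31) / 7 = 67.0600 / 7 = 9.5800
Sum of squared deviations: (+0.2000)² + (−0.5100)² + (+0.0600)² + (−0.1400)² + (−0.9100)² + (+0.5700)² + (+0.7300)² = 2.0092
Variance = 2.0092 / 7 = 0.2870
SE* = √0.2870

SE* = 0.536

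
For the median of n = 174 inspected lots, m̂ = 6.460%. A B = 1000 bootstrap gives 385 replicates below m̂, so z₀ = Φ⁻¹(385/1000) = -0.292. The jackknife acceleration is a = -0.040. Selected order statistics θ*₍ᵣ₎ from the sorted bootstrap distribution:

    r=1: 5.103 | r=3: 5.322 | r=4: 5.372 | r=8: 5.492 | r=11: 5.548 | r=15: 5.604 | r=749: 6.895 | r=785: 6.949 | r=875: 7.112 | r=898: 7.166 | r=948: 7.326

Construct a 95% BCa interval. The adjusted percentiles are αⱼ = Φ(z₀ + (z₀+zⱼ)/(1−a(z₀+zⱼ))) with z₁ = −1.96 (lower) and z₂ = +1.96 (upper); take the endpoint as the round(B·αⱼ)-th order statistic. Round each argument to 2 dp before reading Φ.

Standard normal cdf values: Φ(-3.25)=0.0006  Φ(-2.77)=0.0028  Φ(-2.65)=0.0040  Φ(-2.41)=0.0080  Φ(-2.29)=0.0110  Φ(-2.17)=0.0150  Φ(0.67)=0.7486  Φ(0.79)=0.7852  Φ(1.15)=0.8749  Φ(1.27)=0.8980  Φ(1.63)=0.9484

Lower: z₀ + z₁ = -0.292 + (-1.960) = -2.252; 1 − a(z₀+z₁) = 1 − (-0.040)(-2.252) = 0.9099; argument = -0.292 + (-2.252)/0.9099 = -2.7669 → -2.77.
α₁ = Φ(-2.77) = 0.0028; rank = round(1000 × 0.0028) = 3; θ*₍3₎ = 5.322.
Upper: z₀ + z₂ = 1.668; 1 − a(z₀+z₂) = 1.0667; argument = 1.2717 → 1.27; α₂ = 0.8980; rank = 898; θ*₍898₎ = 7.166.

(5.322, 7.166)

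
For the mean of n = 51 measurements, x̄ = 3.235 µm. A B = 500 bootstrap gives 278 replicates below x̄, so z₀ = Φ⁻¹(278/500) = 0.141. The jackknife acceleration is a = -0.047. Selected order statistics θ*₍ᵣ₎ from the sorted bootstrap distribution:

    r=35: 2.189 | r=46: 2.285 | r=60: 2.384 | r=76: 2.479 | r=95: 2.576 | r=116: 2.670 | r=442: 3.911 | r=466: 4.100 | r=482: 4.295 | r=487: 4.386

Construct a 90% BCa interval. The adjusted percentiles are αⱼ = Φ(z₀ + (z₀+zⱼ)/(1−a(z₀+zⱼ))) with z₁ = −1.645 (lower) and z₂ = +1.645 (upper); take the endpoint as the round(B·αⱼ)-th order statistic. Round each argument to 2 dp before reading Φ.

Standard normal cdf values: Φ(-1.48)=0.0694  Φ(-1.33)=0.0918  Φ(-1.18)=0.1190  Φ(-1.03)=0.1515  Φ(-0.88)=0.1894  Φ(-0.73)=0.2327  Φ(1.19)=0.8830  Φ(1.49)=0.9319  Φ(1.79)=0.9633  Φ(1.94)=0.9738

Lower: z₀ + z₁ = 0.141 + (-1.645) = -1.504; 1 − a(z₀+z₁) = 1 − (-0.047)(-1.504) = 0.9293; argument = 0.141 + (-1.504)/0.9293 = -1.4774 → -1.48.
α₁ = Φ(-1.48) = 0.0694; rank = round(500 × 0.0694) = 35; θ*₍35₎ = 2.189.
Upper: z₀ + z₂ = 1.786; 1 − a(z₀+z₂) = 1.0839; argument = 1.7887 → 1.79; α₂ = 0.9633; rank = 482; θ*₍482₎ = 4.295.

(2.189, 4.295)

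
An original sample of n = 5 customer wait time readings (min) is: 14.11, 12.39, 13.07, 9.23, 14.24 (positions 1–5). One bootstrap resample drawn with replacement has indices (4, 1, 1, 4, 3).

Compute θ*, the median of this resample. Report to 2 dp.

Resample values: 9.23, 14.11, 14.11, 9.23, 13.07.
Sorted: 9.23, 9.23, 13.07, 14.11, 14.11
Median = middle value = 13.07

θ* = 13.07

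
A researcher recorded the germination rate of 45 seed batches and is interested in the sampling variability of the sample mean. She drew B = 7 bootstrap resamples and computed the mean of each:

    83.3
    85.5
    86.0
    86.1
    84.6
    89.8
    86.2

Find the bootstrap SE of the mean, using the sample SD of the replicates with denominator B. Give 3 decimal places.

Bootstrap SE is the standard deviation of the 7 replicate means.
Mean of replicates: (83.3 + 85.5 + 86.0 + 86.1 + 84.6 + 89.8 + 86.2) / 7 = 601.5000 / 7 = 85.9286
Sum of squared deviations: (−2.6286)² + (−0.4286)² + (+0.0714)² + (+0.1714)² + (−1.3286)² + (+3.8714)² + (+0.2714)² = 23.9543
Variance = 23.9543 / 7 = 3.4220
SE* = √3.4220

SE* = 1.850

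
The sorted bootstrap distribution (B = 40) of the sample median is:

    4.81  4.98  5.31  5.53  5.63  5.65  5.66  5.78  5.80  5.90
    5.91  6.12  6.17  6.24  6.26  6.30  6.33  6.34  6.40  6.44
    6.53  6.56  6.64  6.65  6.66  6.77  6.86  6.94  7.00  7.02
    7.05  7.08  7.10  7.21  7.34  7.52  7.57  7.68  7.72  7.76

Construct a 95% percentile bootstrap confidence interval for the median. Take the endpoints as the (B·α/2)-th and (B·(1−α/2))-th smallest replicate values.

α = 0.05; lower rank = 40 × 0.025 = 1; upper rank = 40 × 0.975 = 39.
The 1st smallest replicate is 4.81; the 39th is 7.72.

(4.81, 7.72)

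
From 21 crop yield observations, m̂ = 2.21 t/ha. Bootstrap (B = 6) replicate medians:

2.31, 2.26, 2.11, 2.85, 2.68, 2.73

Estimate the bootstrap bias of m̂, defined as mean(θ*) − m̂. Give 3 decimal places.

bias = +0.280

mean(θ*) = (2.31 + 2.26 + 2.11 + 2.85 + 2.68 + 2.73) / 6 = 2.4900
bias = 2.4900 − 2.21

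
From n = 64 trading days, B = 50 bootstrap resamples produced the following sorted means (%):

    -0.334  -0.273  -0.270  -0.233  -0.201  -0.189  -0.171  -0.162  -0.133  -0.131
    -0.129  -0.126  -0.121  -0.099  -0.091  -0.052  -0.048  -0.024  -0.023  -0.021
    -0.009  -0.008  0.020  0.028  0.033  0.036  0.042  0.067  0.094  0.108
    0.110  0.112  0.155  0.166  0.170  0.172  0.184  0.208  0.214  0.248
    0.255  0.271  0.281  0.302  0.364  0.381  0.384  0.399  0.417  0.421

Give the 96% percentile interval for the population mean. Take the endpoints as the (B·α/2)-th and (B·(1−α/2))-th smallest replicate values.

α = 0.04; lower rank = 50 × 0.020 = 1; upper rank = 50 × 0.980 = 49.
The 1st smallest replicate is -0.334; the 49th is 0.417.

(-0.334, 0.417)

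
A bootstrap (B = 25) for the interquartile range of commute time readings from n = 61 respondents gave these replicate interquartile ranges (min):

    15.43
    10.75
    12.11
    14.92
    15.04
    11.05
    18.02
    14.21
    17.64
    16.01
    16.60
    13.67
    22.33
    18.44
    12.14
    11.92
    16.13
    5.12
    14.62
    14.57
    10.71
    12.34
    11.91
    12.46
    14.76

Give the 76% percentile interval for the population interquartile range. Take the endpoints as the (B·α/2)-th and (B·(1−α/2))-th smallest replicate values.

Sorted replicates: 5.12, 10.71, 10.75, 11.05, 11.91, 11.92, 12.11, 12.14, 12.34, 12.46, 13.67, 14.21, 14.57, 14.62, 14.76, 14.92, 15.04, 15.43, 16.01, 16.13, 16.60, 17.64, 18.02, 18.44, 22.33
α = 0.24; lower rank = 25 × 0.120 = 3; upper rank = 25 × 0.880 = 22.
The 3rd smallest replicate is 10.75; the 22nd is 17.64.

(10.75, 17.64)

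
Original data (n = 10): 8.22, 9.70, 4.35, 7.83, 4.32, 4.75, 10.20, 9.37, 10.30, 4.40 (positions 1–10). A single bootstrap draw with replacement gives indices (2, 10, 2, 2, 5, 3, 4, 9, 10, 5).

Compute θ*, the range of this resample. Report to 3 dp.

Resample values: 9.70, 4.40, 9.70, 9.70, 4.32, 4.35, 7.83, 10.30, 4.40, 4.32.
Range = 10.30 − 4.32 = 5.980

θ* = 5.980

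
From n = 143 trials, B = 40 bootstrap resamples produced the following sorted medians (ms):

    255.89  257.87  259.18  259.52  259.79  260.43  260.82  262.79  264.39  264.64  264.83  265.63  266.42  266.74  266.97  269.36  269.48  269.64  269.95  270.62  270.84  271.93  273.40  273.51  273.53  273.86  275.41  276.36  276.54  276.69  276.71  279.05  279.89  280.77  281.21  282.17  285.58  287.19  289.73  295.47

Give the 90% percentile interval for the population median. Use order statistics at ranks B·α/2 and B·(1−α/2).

(257.87, 287.19)

α = 0.10; lower rank = 40 × 0.050 = 2; upper rank = 40 × 0.950 = 38.
The 2nd smallest replicate is 257.87; the 38th is 287.19.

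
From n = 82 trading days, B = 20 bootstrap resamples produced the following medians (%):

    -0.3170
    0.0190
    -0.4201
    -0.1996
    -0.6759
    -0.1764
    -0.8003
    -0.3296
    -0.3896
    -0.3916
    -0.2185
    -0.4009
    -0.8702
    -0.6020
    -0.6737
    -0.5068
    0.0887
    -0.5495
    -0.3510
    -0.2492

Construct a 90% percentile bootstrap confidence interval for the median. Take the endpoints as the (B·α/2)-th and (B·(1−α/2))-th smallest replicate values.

Sorted replicates: -0.8702, -0.8003, -0.6759, -0.6737, -0.6020, -0.5495, -0.5068, -0.4201, -0.4009, -0.3916, -0.3896, -0.3510, -0.3296, -0.3170, -0.2492, -0.2185, -0.1996, -0.1764, 0.0190, 0.0887
α = 0.10; lower rank = 20 × 0.050 = 1; upper rank = 20 × 0.950 = 19.
The 1st smallest replicate is -0.8702; the 19th is 0.0190.

(-0.8702, 0.0190)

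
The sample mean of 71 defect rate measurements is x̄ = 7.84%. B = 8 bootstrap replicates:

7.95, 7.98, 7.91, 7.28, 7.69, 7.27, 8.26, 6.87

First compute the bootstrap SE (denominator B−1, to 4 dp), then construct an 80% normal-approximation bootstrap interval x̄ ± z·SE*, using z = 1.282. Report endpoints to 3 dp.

Mean of replicates = 7.6513; sum of squared deviations = 1.5299; SE* = √(1.5299/7) = 0.4675
Margin = 1.282 × 0.4675 = 0.5993
Interval: 7.84 ± 0.5993

(7.241, 8.439)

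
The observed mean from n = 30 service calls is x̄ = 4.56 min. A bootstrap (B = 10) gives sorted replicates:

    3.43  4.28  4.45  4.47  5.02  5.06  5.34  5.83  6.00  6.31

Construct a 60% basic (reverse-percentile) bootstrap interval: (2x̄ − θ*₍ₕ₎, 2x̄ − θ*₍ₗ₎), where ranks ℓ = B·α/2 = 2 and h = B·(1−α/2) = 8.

Percentile endpoints at ranks 2 and 8: θ*₍2₎ = 4.28, θ*₍8₎ = 5.83.
Basic interval reflects these around x̄:
  lower = 2 × 4.56 − 5.83 = 3.29
  upper = 2 × 4.56 − 4.28 = 4.84

(3.29, 4.84)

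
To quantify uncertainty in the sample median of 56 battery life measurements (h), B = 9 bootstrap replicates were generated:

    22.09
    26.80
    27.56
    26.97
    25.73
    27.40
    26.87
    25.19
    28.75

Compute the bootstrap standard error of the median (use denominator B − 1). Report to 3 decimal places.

Bootstrap SE is the standard deviation of the 9 replicate medians.
Mean of replicates: (22.09 + 26.80 + 27.56 + 26.97 + 25.73 + 27.40 + 26.87 + 25.19 + 28.75) / 9 = 237.3600 / 9 = 26.3733
Sum of squared deviations: (−4.2833)² + (+0.4267)² + (+1.1867)² + (+0.5967)² + (−0.6433)² + (+1.0267)² + (+0.4967)² + (−1.1833)² + (+2.3767)² = 29.0566
Variance = 29.0566 / 8 = 3.6321
SE* = √3.6321

SE* = 1.906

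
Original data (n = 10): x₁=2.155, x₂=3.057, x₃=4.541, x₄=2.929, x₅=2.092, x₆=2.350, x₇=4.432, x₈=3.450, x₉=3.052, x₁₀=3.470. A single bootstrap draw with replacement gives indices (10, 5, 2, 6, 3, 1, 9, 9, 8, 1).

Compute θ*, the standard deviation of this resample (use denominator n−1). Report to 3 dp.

θ* = 0.778

Resample values: 3.470, 2.092, 3.057, 2.350, 4.541, 2.155, 3.052, 3.052, 3.450, 2.155.
Mean = 2.9374; sum of squared deviations = 5.4426
s² = 5.4426 / 9 = 0.6047
s = √0.6047 = 0.778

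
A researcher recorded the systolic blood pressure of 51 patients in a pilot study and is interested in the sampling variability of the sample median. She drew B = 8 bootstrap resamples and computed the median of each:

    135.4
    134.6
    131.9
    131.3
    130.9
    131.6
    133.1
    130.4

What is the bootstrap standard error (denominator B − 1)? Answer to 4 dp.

Bootstrap SE is the standard deviation of the 8 replicate medians.
Mean of replicates: (135.4 + 134.6 + 131.9 + 131.3 + 130.9 + 131.6 + 133.1 + 130.4) / 8 = 1059.20000 / 8 = 132.40000
Sum of squared deviations: (+3.00000)² + (+2.20000)² + (−0.50000)² + (−1.10000)² + (−1.50000)² + (−0.80000)² + (+0.70000)² + (−2.00000)² = 22.68000
Variance = 22.68000 / 7 = 3.24000
SE* = √3.24000

SE* = 1.8000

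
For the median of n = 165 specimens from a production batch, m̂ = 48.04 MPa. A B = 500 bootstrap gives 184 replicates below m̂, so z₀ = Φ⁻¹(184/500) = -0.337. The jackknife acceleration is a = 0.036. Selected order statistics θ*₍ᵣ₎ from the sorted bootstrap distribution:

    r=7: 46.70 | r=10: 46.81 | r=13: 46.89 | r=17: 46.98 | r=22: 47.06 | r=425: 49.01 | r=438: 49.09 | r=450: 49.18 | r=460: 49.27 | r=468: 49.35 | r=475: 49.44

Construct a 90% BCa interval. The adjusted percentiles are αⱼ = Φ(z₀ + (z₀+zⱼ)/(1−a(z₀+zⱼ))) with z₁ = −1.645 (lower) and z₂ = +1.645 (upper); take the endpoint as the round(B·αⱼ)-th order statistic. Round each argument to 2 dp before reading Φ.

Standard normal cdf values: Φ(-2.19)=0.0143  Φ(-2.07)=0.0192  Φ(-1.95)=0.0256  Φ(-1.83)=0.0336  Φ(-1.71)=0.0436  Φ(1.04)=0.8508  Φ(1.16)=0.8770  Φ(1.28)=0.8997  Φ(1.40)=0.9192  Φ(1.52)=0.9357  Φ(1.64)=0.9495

(46.70, 49.01)

Lower: z₀ + z₁ = -0.337 + (-1.645) = -1.982; 1 − a(z₀+z₁) = 1 − (0.036)(-1.982) = 1.0714; argument = -0.337 + (-1.982)/1.0714 = -2.1870 → -2.19.
α₁ = Φ(-2.19) = 0.0143; rank = round(500 × 0.0143) = 7; θ*₍7₎ = 46.70.
Upper: z₀ + z₂ = 1.308; 1 − a(z₀+z₂) = 0.9529; argument = 1.0356 → 1.04; α₂ = 0.8508; rank = 425; θ*₍425₎ = 49.01.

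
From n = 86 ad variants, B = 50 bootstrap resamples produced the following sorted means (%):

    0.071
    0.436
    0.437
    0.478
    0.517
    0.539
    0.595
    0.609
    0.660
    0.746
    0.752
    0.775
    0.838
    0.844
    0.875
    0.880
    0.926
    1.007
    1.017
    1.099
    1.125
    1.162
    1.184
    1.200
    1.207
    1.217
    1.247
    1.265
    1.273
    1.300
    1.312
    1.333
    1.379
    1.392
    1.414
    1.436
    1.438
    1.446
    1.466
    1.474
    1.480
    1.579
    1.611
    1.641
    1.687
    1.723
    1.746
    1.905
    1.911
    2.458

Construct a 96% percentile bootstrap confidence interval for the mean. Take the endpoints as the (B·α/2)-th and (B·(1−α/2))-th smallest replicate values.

α = 0.04; lower rank = 50 × 0.020 = 1; upper rank = 50 × 0.980 = 49.
The 1st smallest replicate is 0.071; the 49th is 1.911.

(0.071, 1.911)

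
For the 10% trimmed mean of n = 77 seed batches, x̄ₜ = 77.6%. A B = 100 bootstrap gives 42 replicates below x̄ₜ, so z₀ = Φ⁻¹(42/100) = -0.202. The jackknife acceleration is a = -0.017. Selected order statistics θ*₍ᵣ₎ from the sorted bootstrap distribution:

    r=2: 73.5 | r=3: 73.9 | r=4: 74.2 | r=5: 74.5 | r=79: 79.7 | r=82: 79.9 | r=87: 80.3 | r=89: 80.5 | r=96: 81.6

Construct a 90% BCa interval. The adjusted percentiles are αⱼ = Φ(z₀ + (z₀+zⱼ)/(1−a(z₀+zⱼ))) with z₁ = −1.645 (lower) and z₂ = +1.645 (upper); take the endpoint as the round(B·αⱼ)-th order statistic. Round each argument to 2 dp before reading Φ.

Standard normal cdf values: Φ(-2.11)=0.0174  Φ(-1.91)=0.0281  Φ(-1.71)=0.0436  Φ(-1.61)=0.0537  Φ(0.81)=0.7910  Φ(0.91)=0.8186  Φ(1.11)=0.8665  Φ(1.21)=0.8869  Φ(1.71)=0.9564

(73.5, 80.5)

Lower: z₀ + z₁ = -0.202 + (-1.645) = -1.847; 1 − a(z₀+z₁) = 1 − (-0.017)(-1.847) = 0.9686; argument = -0.202 + (-1.847)/0.9686 = -2.1089 → -2.11.
α₁ = Φ(-2.11) = 0.0174; rank = round(100 × 0.0174) = 2; θ*₍2₎ = 73.5.
Upper: z₀ + z₂ = 1.443; 1 − a(z₀+z₂) = 1.0245; argument = 1.2064 → 1.21; α₂ = 0.8869; rank = 89; θ*₍89₎ = 80.5.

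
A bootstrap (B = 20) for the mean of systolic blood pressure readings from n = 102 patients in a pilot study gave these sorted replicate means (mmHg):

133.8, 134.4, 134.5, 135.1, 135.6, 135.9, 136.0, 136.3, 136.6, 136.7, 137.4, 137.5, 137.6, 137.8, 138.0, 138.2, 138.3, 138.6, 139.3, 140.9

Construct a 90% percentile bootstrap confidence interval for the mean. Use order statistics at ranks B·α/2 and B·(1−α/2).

α = 0.10; lower rank = 20 × 0.050 = 1; upper rank = 20 × 0.950 = 19.
The 1st smallest replicate is 133.8; the 19th is 139.3.

(133.8, 139.3)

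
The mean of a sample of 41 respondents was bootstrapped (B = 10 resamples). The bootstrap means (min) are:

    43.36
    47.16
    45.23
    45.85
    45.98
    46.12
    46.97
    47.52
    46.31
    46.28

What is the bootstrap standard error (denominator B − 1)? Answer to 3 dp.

SE* = 1.170

Bootstrap SE is the standard deviation of the 10 replicate means.
Mean of replicates: (43.36 + 47.16 + 45.23 + 45.85 + 45.98 + 46.12 + 46.97 + 47.52 + 46.31 + 46.28) / 10 = 460.7800 / 10 = 46.0780
Sum of squared deviations: (−2.7180)² + (+1.0820)² + (−0.8480)² + (−0.2280)² + (−0.0980)² + (+0.0420)² + (+0.8920)² + (+1.4420)² + (+0.2320)² + (+0.2020)² = 12.3104
Variance = 12.3104 / 9 = 1.3678
SE* = √1.3678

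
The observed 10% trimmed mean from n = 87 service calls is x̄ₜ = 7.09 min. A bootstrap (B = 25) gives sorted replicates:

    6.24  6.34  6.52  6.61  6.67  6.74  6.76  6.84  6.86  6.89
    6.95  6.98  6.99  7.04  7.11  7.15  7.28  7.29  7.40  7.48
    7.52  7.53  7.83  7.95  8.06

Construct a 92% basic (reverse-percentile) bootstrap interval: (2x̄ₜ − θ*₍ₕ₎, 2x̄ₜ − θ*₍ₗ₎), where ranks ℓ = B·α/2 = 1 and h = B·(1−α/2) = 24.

(6.23, 7.94)

Percentile endpoints at ranks 1 and 24: θ*₍1₎ = 6.24, θ*₍24₎ = 7.95.
Basic interval reflects these around x̄ₜ:
  lower = 2 × 7.09 − 7.95 = 6.23
  upper = 2 × 7.09 − 6.24 = 7.94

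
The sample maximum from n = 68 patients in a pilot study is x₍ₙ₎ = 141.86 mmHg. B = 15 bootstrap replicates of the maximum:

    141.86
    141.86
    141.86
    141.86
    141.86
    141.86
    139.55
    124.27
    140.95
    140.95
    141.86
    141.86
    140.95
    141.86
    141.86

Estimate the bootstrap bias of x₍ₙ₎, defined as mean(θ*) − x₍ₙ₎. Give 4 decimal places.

mean(θ*) = (141.86 + 141.86 + 141.86 + 141.86 + 141.86 + 141.86 + 139.55 + 124.27 + 140.95 + 140.95 + 141.86 + 141.86 + 140.95 + 141.86 + 141.86) / 15 = 140.35133
bias = 140.35133 − 141.86

bias = −1.5087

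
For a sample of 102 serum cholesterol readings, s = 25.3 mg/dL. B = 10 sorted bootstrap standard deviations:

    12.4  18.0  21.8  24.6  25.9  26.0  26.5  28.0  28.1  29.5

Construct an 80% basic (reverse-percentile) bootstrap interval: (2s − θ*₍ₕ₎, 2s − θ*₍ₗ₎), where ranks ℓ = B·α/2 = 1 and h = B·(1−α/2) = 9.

Percentile endpoints at ranks 1 and 9: θ*₍1₎ = 12.4, θ*₍9₎ = 28.1.
Basic interval reflects these around s:
  lower = 2 × 25.3 − 28.1 = 22.5
  upper = 2 × 25.3 − 12.4 = 38.2

(22.5, 38.2)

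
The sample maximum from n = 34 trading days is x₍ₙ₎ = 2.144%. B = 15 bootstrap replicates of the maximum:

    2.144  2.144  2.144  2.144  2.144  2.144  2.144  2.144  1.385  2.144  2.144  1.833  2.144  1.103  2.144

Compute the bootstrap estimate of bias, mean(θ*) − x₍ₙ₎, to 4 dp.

bias = −0.1407

mean(θ*) = (2.144 + 2.144 + 2.144 + 2.144 + 2.144 + 2.144 + 2.144 + 2.144 + 1.385 + 2.144 + 2.144 + 1.833 + 2.144 + 1.103 + 2.144) / 15 = 2.00327
bias = 2.00327 − 2.144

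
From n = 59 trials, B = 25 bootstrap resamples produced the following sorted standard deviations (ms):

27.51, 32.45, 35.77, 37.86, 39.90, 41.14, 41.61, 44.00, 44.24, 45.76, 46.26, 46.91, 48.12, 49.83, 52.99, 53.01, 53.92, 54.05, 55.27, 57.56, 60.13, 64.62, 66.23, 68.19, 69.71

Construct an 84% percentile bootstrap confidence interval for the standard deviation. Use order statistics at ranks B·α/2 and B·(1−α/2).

(32.45, 66.23)

α = 0.16; lower rank = 25 × 0.080 = 2; upper rank = 25 × 0.920 = 23.
The 2nd smallest replicate is 32.45; the 23rd is 66.23.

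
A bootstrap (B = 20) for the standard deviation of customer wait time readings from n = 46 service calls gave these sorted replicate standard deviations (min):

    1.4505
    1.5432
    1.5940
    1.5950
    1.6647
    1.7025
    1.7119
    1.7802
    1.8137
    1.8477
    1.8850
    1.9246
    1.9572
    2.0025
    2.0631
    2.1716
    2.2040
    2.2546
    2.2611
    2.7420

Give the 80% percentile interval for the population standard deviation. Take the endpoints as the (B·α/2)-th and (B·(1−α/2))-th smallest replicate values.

α = 0.20; lower rank = 20 × 0.100 = 2; upper rank = 20 × 0.900 = 18.
The 2nd smallest replicate is 1.5432; the 18th is 2.2546.

(1.5432, 2.2546)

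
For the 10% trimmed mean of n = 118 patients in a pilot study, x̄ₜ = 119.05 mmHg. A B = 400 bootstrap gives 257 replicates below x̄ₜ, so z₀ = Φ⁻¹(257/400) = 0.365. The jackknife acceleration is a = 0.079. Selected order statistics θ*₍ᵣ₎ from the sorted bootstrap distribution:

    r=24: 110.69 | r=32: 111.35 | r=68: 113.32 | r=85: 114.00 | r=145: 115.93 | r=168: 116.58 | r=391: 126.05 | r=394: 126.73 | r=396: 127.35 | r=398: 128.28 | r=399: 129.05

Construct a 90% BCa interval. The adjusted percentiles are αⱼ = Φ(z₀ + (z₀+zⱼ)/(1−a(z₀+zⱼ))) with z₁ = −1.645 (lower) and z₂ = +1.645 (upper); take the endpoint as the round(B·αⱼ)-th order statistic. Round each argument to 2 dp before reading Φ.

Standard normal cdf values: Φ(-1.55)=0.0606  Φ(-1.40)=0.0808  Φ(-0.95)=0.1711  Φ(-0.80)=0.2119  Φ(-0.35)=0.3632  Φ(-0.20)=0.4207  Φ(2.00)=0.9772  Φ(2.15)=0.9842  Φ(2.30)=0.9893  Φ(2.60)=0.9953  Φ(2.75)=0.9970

(114.00, 129.05)

Lower: z₀ + z₁ = 0.365 + (-1.645) = -1.280; 1 − a(z₀+z₁) = 1 − (0.079)(-1.280) = 1.1011; argument = 0.365 + (-1.280)/1.1011 = -0.7975 → -0.80.
α₁ = Φ(-0.80) = 0.2119; rank = round(400 × 0.2119) = 85; θ*₍85₎ = 114.00.
Upper: z₀ + z₂ = 2.010; 1 − a(z₀+z₂) = 0.8412; argument = 2.7544 → 2.75; α₂ = 0.9970; rank = 399; θ*₍399₎ = 129.05.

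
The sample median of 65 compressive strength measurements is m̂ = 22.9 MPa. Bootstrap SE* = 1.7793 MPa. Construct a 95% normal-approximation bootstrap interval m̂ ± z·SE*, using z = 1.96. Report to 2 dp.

(19.41, 26.39)

Margin = 1.96 × 1.7793 = 3.487
Interval: 22.9 ± 3.487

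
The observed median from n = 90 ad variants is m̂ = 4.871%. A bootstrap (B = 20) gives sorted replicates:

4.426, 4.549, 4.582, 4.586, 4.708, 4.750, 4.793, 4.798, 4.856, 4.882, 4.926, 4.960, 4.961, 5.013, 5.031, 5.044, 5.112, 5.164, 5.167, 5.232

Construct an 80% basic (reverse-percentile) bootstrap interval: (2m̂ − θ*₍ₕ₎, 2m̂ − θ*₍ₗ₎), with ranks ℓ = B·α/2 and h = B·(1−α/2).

Percentile endpoints at ranks 2 and 18: θ*₍2₎ = 4.549, θ*₍18₎ = 5.164.
Basic interval reflects these around m̂:
  lower = 2 × 4.871 − 5.164 = 4.578
  upper = 2 × 4.871 − 4.549 = 5.193

(4.578, 5.193)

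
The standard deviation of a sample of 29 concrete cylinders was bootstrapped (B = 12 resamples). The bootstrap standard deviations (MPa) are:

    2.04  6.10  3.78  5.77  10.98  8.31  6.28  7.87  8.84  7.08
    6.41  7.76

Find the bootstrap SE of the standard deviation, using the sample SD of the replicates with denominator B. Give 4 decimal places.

Bootstrap SE is the standard deviation of the 12 replicate standard deviations.
Mean of replicates: (2.04 + 6.10 + 3.78 + 5.77 + 10.98 + 8.31 + 6.28 + 7.87 + 8.84 + 7.08 + 6.41 + 7.76) / 12 = 81.22000 / 12 = 6.76833
Sum of squared deviations: (−4.72833)² + (−0.66833)² + (−2.98833)² + (−0.99833)² + (+4.21167)² + (+1.54167)² + (−0.48833)² + (+1.10167)² + (+2.07167)² + (+0.31167)² + (−0.35833)² + (+0.99167)² = 59.79837
Variance = 59.79837 / 12 = 4.98320
SE* = √4.98320

SE* = 2.2323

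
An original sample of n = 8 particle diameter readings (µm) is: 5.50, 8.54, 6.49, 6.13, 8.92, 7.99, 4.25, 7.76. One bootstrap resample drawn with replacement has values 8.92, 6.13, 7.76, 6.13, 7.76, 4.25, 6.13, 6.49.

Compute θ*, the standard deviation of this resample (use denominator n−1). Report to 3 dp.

Mean = 6.6963; sum of squared deviations = 14.1968
s² = 14.1968 / 7 = 2.0281
s = √2.0281 = 1.424

θ* = 1.424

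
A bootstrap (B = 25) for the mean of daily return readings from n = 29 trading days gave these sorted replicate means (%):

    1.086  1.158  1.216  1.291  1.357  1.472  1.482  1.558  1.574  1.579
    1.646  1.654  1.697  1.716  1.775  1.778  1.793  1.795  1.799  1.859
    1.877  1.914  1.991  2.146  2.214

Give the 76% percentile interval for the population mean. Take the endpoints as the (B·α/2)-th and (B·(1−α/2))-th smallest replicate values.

α = 0.24; lower rank = 25 × 0.120 = 3; upper rank = 25 × 0.880 = 22.
The 3rd smallest replicate is 1.216; the 22nd is 1.914.

(1.216, 1.914)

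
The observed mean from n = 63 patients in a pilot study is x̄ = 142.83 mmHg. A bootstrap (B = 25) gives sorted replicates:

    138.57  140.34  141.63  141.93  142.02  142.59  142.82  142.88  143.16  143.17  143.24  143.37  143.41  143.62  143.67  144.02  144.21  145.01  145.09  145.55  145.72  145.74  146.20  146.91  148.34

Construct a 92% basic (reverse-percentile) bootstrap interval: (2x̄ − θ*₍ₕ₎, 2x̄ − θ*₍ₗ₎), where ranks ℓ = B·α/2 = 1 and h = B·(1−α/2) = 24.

Percentile endpoints at ranks 1 and 24: θ*₍1₎ = 138.57, θ*₍24₎ = 146.91.
Basic interval reflects these around x̄:
  lower = 2 × 142.83 − 146.91 = 138.75
  upper = 2 × 142.83 − 138.57 = 147.09

(138.75, 147.09)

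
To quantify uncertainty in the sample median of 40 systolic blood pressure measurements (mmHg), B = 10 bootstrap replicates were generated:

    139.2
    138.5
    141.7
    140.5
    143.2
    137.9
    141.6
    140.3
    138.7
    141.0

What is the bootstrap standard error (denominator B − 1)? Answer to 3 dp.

Bootstrap SE is the standard deviation of the 10 replicate medians.
Mean of replicates: (139.2 + 138.5 + 141.7 + 140.5 + 143.2 + 137.9 + 141.6 + 140.3 + 138.7 + 141.0) / 10 = 1402.6000 / 10 = 140.2600
Sum of squared deviations: (−1.0600)² + (−1.7600)² + (+1.4400)² + (+0.2400)² + (+2.9400)² + (−2.3600)² + (+1.3400)² + (+0.0400)² + (−1.5600)² + (+0.7400)² = 25.3440
Variance = 25.3440 / 9 = 2.8160
SE* = √2.8160

SE* = 1.678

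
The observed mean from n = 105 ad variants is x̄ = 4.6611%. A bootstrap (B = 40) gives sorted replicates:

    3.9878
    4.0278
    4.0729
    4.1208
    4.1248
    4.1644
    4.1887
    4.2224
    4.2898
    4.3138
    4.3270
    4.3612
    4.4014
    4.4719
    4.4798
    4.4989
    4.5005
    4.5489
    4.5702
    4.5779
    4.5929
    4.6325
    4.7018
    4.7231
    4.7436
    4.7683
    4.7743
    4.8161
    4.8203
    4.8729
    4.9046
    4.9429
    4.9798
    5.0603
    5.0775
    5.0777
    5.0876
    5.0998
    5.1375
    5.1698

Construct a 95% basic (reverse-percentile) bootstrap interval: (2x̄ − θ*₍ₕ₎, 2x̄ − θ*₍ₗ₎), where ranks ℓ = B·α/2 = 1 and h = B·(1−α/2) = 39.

Percentile endpoints at ranks 1 and 39: θ*₍1₎ = 3.9878, θ*₍39₎ = 5.1375.
Basic interval reflects these around x̄:
  lower = 2 × 4.6611 − 5.1375 = 4.1847
  upper = 2 × 4.6611 − 3.9878 = 5.3344

(4.1847, 5.3344)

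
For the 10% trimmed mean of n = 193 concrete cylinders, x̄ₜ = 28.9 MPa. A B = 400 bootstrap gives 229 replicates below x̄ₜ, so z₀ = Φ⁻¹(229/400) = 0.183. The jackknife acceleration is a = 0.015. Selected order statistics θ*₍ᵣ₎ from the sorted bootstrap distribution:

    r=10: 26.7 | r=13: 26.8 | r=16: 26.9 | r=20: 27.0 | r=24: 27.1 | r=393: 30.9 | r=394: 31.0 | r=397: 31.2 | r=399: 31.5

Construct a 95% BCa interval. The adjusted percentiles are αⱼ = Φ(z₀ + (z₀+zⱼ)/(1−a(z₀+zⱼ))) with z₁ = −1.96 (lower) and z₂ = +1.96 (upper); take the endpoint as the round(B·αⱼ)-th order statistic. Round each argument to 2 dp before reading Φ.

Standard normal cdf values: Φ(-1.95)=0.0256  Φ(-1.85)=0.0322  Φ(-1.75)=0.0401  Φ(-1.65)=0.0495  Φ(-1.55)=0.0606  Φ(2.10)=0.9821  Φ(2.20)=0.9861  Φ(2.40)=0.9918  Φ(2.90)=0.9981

(27.1, 31.2)

Lower: z₀ + z₁ = 0.183 + (-1.960) = -1.777; 1 − a(z₀+z₁) = 1 − (0.015)(-1.777) = 1.0267; argument = 0.183 + (-1.777)/1.0267 = -1.5479 → -1.55.
α₁ = Φ(-1.55) = 0.0606; rank = round(400 × 0.0606) = 24; θ*₍24₎ = 27.1.
Upper: z₀ + z₂ = 2.143; 1 − a(z₀+z₂) = 0.9679; argument = 2.3972 → 2.40; α₂ = 0.9918; rank = 397; θ*₍397₎ = 31.2.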